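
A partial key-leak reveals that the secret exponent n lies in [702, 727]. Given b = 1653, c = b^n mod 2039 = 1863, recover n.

706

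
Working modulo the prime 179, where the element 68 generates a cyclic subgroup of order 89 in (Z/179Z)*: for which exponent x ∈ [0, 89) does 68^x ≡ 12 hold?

Baby-step giant-step with m = ceil(sqrt(89)) = 10.
Baby table (68^j mod 179 for j=0..9):
  0:1  1:68  2:149  3:108  4:5  5:161  6:29  7:3
  8:25  9:89
Giant step factor: 68^(-10) ≡ 100 (mod 179).
Scan 12·100^i mod 179 for i = 0, 1, …:
  i=0: 12   i=1: 126   i=2: 70   i=3: 19
  i=4: 110   i=5: 81   i=6: 45   i=7: 25
Match at i=7, j=8: x = 7·10 + 8 = 78.

78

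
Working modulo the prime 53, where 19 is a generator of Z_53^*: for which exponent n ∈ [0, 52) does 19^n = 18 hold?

15

Baby-step giant-step with m = ceil(sqrt(52)) = 8.
Baby table (19^j mod 53 for j=0..7):
  0:1  1:19  2:43  3:22  4:47  5:45  6:7  7:27
Giant step factor: 19^(-8) ≡ 28 (mod 53).
Scan 18·28^i mod 53 for i = 0, 1, …:
  i=0: 18   i=1: 27
Match at i=1, j=7: n = 1·8 + 7 = 15.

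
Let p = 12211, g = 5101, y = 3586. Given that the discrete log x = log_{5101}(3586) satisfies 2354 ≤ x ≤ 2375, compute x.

2356

Compute 5101^2354 mod 12211 = 11581, then multiply by 5101 repeatedly:
  5101^2354=11581  5101^2355=10074  5101^2356=3586
Found 3586 at exponent 2356.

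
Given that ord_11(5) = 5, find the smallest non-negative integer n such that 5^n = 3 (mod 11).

2

Successive powers of 5 modulo 11:
  5^0=1  5^1=5  5^2=3
So 5^2 ≡ 3 (mod 11), giving n = 2.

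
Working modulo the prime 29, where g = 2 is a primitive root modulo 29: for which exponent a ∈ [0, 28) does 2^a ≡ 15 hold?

27

Successive powers of 2 modulo 29:
  2^0=1  2^1=2  2^2=4  2^3=8  2^4=16  2^5=3
  2^6=6  2^7=12  2^8=24  2^9=19  2^10=9  2^11=18
  2^12=7  2^13=14  2^14=28  2^15=27  2^16=25  2^17=21
  2^18=13  2^19=26  2^20=23  2^21=17  2^22=5  2^23=10
  2^24=20  2^25=11  2^26=22  2^27=15
So 2^27 ≡ 15 (mod 29), giving a = 27.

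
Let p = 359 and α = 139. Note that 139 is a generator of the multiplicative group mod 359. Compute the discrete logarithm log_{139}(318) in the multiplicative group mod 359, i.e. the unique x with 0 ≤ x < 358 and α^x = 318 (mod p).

329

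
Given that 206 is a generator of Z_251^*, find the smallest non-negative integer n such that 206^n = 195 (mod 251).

Baby-step giant-step with m = ceil(sqrt(250)) = 16.
Baby table (206^j mod 251 for j=0..15):
  0:1  1:206  2:17  3:239  4:38  5:47  6:144  7:46
  8:189  9:29  10:201  11:242  12:154  13:98  14:108  15:160
Giant step factor: 206^(-16) ≡ 197 (mod 251).
Scan 195·197^i mod 251 for i = 0, 1, …:
  i=0: 195   i=1: 12   i=2: 105   i=3: 103
  i=4: 211   i=5: 152   i=6: 75   i=7: 217
  i=8: 79   i=9: 1
Match at i=9, j=0: n = 9·16 + 0 = 144.

144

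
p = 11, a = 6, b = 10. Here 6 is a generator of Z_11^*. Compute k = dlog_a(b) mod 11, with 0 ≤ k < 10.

Successive powers of 6 modulo 11:
  6^0=1  6^1=6  6^2=3  6^3=7  6^4=9  6^5=10
So 6^5 ≡ 10 (mod 11), giving k = 5.

5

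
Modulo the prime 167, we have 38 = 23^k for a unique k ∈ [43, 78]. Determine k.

Compute 23^43 mod 167 = 109, then multiply by 23 repeatedly:
  23^43=109  23^44=2  23^45=46  23^46=56  23^47=119
  23^48=65  23^49=159  23^50=150  23^51=110  23^52=25
  23^53=74  23^54=32  23^55=68  23^56=61  23^57=67
  23^58=38
Found 38 at exponent 58.

58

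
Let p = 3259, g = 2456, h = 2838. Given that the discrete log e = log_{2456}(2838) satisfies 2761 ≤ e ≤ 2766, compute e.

Compute 2456^2761 mod 3259 = 3253, then multiply by 2456 repeatedly:
  2456^2761=3253  2456^2762=1559  2456^2763=2838
Found 2838 at exponent 2763.

2763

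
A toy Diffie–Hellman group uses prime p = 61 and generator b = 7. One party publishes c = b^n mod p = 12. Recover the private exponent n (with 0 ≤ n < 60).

32

Baby-step giant-step with m = ceil(sqrt(60)) = 8.
Baby table (7^j mod 61 for j=0..7):
  0:1  1:7  2:49  3:38  4:22  5:32  6:41  7:43
Giant step factor: 7^(-8) ≡ 15 (mod 61).
Scan 12·15^i mod 61 for i = 0, 1, …:
  i=0: 12   i=1: 58   i=2: 16   i=3: 57
  i=4: 1
Match at i=4, j=0: n = 4·8 + 0 = 32.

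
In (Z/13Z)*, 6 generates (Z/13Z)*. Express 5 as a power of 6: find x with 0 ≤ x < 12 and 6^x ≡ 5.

9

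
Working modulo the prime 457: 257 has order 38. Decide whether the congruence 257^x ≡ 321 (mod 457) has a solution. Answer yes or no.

no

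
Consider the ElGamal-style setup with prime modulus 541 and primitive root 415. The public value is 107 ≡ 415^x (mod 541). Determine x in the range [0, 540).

Baby-step giant-step with m = ceil(sqrt(540)) = 24.
Baby table (415^j mod 541 for j=0..23):
  0:1  1:415  2:187  3:242  4:345  5:351  6:136  7:176
  8:5  9:452  10:394  11:128  12:102  13:132  14:139  15:339
  16:25  17:96  18:347  19:99  20:510  21:119  22:154  23:72
Giant step factor: 415^(-24) ≡ 277 (mod 541).
Scan 107·277^i mod 541 for i = 0, 1, …:
  i=0: 107   i=1: 425   i=2: 328   i=3: 509
  i=4: 333   i=5: 271   i=6: 409   i=7: 224
  i=8: 374   i=9: 267     …   i=16: 473
  i=17: 99
Match at i=17, j=19: x = 17·24 + 19 = 427.

427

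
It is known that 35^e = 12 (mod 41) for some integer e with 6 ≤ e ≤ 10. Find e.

Compute 35^6 mod 41 = 39, then multiply by 35 repeatedly:
  35^6=39  35^7=12
Found 12 at exponent 7.

7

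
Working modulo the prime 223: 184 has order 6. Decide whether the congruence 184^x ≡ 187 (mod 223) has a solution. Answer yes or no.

no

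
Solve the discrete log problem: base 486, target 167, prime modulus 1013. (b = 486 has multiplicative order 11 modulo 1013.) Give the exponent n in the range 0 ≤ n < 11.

Successive powers of 486 modulo 1013:
  486^0=1  486^1=486  486^2=167
So 486^2 ≡ 167 (mod 1013), giving n = 2.

2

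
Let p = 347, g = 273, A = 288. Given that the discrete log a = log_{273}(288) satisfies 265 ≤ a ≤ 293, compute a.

269

Compute 273^265 mod 347 = 150, then multiply by 273 repeatedly:
  273^265=150  273^266=4  273^267=51  273^268=43  273^269=288
Found 288 at exponent 269.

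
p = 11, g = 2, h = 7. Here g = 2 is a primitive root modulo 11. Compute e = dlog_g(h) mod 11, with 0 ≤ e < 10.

7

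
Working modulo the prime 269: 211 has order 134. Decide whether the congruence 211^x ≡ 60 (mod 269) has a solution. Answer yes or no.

60 ∈ ⟨211⟩ iff 60^134 ≡ 1 (mod 269), since |⟨211⟩| = 134.
60^134 mod 269 = 268.
Since 268 ≠ 1, 60 does not lie in the subgroup.

no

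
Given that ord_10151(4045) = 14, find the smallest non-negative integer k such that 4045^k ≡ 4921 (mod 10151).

11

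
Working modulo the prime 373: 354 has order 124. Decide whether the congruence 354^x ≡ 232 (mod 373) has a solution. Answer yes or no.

232 ∈ ⟨354⟩ iff 232^124 ≡ 1 (mod 373), since |⟨354⟩| = 124.
232^124 mod 373 = 88.
Since 88 ≠ 1, 232 does not lie in the subgroup.

no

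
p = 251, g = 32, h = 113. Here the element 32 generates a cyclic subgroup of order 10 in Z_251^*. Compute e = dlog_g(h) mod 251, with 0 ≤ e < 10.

Successive powers of 32 modulo 251:
  32^0=1  32^1=32  32^2=20  32^3=138  32^4=149  32^5=250
  32^6=219  32^7=231  32^8=113
So 32^8 ≡ 113 (mod 251), giving e = 8.

8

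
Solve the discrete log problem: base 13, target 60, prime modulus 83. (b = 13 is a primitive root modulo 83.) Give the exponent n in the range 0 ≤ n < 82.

29

Baby-step giant-step with m = ceil(sqrt(82)) = 10.
Baby table (13^j mod 83 for j=0..9):
  0:1  1:13  2:3  3:39  4:9  5:34  6:27  7:19
  8:81  9:57
Giant step factor: 13^(-10) ≡ 69 (mod 83).
Scan 60·69^i mod 83 for i = 0, 1, …:
  i=0: 60   i=1: 73   i=2: 57
Match at i=2, j=9: n = 2·10 + 9 = 29.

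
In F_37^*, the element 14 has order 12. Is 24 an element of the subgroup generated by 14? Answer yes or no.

no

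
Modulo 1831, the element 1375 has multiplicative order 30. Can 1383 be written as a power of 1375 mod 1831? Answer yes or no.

1383 ∈ ⟨1375⟩ iff 1383^30 ≡ 1 (mod 1831), since |⟨1375⟩| = 30.
1383^30 mod 1831 = 351.
Since 351 ≠ 1, 1383 does not lie in the subgroup.

no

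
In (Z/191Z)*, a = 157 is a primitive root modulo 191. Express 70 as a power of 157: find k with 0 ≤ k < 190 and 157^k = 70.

Baby-step giant-step with m = ceil(sqrt(190)) = 14.
Baby table (157^j mod 191 for j=0..13):
  0:1  1:157  2:10  3:42  4:100  5:38  6:45  7:189
  8:68  9:171  10:107  11:182  12:115  13:101
Giant step factor: 157^(-14) ≡ 48 (mod 191).
Scan 70·48^i mod 191 for i = 0, 1, …:
  i=0: 70   i=1: 113   i=2: 76   i=3: 19
  i=4: 148   i=5: 37   i=6: 57   i=7: 62
  i=8: 111   i=9: 171
Match at i=9, j=9: k = 9·14 + 9 = 135.

135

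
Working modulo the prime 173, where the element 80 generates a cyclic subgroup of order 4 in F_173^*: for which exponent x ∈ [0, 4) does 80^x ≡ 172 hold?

Successive powers of 80 modulo 173:
  80^0=1  80^1=80  80^2=172
So 80^2 ≡ 172 (mod 173), giving x = 2.

2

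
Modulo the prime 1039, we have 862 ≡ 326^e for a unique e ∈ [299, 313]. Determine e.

299

Compute 326^299 mod 1039 = 862, then multiply by 326 repeatedly:
  326^299=862
Found 862 at exponent 299.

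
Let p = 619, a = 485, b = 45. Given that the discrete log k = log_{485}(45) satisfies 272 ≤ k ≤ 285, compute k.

Compute 485^272 mod 619 = 347, then multiply by 485 repeatedly:
  485^272=347  485^273=546  485^274=497  485^275=254  485^276=9
  485^277=32  485^278=45
Found 45 at exponent 278.

278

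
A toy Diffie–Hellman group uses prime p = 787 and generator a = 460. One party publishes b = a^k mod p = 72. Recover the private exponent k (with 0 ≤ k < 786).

219

Baby-step giant-step with m = ceil(sqrt(786)) = 29.
Baby table (460^j mod 787 for j=0..28):
  0:1  1:460  2:684  3:627  4:378  5:740  6:416  7:119
  8:437  9:335  10:635  11:123  12:703  13:710  14:782  15:61
  16:515  17:13  18:471  19:235  20:281  21:192  22:176  23:686
  24:760  25:172  26:420  27:385  28:25
Giant step factor: 460^(-29) ≡ 498 (mod 787).
Scan 72·498^i mod 787 for i = 0, 1, …:
  i=0: 72   i=1: 441   i=2: 45   i=3: 374
  i=4: 520   i=5: 37   i=6: 325   i=7: 515
Match at i=7, j=16: k = 7·29 + 16 = 219.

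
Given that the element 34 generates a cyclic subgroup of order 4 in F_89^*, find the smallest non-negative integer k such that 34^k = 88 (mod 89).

2

Successive powers of 34 modulo 89:
  34^0=1  34^1=34  34^2=88
So 34^2 ≡ 88 (mod 89), giving k = 2.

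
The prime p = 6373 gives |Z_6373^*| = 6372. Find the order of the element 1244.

708

The order of 1244 must divide p − 1 = 6372 = 2^2 · 3^3 · 59.
Divisors: 1, 2, 3, 4, 6, 9, 12, 18, 27, 36, 54, 59, 108, 118, 177, 236, 354, 531, 708, 1062, 1593, 2124, 3186, 6372.
Check each in increasing order: 1244^1 ≡ 1244;  1244^2 ≡ 5270;  1244^3 ≡ 4436;  1244^4 ≡ 5739;  1244^6 ≡ 4645;  1244^9 ≡ 1311;  1244^12 ≡ 3420;  1244^18 ≡ 4384;  1244^27 ≡ 5351;  1244^36 ≡ 4861;  1244^54 ≡ 5685;  1244^59 ≡ 136;  1244^108 ≡ 1742;  1244^118 ≡ 5750;  1244^177 ≡ 4494;  1244^236 ≡ 5749;  1244^354 ≡ 6372;  1244^531 ≡ 1879;  1244^708 ≡ 1.
Smallest exponent giving 1 is 708.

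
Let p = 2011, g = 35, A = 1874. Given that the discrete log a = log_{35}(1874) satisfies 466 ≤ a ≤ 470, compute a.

467

Compute 35^466 mod 2011 = 111, then multiply by 35 repeatedly:
  35^466=111  35^467=1874
Found 1874 at exponent 467.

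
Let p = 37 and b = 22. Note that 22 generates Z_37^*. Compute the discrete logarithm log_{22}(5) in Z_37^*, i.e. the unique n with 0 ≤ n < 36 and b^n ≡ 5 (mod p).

Successive powers of 22 modulo 37:
  22^0=1  22^1=22  22^2=3  22^3=29  22^4=9  22^5=13
  22^6=27  22^7=2  22^8=7  22^9=6  22^10=21  22^11=18
  22^12=26  22^13=17  22^14=4  22^15=14  22^16=12  22^17=5
So 22^17 ≡ 5 (mod 37), giving n = 17.

17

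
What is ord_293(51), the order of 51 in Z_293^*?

The order of 51 must divide p − 1 = 292 = 2^2 · 73.
Divisors: 1, 2, 4, 73, 146, 292.
Check each in increasing order: 51^1 ≡ 51;  51^2 ≡ 257;  51^4 ≡ 124;  51^73 ≡ 138;  51^146 ≡ 292;  51^292 ≡ 1.
Smallest exponent giving 1 is 292.

292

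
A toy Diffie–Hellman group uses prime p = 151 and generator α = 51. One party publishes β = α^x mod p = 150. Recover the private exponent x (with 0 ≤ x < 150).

Baby-step giant-step with m = ceil(sqrt(150)) = 13.
Baby table (51^j mod 151 for j=0..12):
  0:1  1:51  2:34  3:73  4:99  5:66  6:44  7:130
  8:137  9:41  10:128  11:35  12:124
Giant step factor: 51^(-13) ≡ 109 (mod 151).
Scan 150·109^i mod 151 for i = 0, 1, …:
  i=0: 150   i=1: 42   i=2: 48   i=3: 98
  i=4: 112   i=5: 128
Match at i=5, j=10: x = 5·13 + 10 = 75.

75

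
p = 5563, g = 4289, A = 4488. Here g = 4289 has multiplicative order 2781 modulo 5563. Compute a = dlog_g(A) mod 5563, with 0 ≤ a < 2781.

579

Baby-step giant-step with m = ceil(sqrt(2781)) = 53.
Baby table (4289^j mod 5563 for j=0..52):
  0:1  1:4289  2:4243  3:1654  4:1181  5:2979  6:4283  7:761
  8:4011  9:2383  10:1456  11:3098  12:2878  13:5008  14:569  15:3847
  16:5488  17:979  18:4429  19:3899  20:433  21:4658  22:1429  23:4118
  24:5140  25:4854  26:2060  27:1296  28:1107  29:2684  30:1829  31:751
  32:62  33:4457  34:1605  35:2414  36:903  37:1119  38:4085  39:2678
  40:3910  41:3108  42:1264  43:2934  44:420  45:4531  46:1900  47:4868
  48:913  49:5068  50:2011  51:2529  52:4594
Giant step factor: 4289^(-53) ≡ 3558 (mod 5563).
Scan 4488·3558^i mod 5563 for i = 0, 1, …:
  i=0: 4488   i=1: 2494   i=2: 667   i=3: 3348
  i=4: 1801   i=5: 4945   i=6: 4104   i=7: 4720
  i=8: 4626   i=9: 3954   i=10: 5068
Match at i=10, j=49: a = 10·53 + 49 = 579.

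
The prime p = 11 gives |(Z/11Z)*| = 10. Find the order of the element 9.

The order of 9 must divide p − 1 = 10 = 2 · 5.
Divisors: 1, 2, 5, 10.
Check each in increasing order: 9^1 ≡ 9;  9^2 ≡ 4;  9^5 ≡ 1.
Smallest exponent giving 1 is 5.

5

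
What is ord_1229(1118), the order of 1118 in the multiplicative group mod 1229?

The order of 1118 must divide p − 1 = 1228 = 2^2 · 307.
Divisors: 1, 2, 4, 307, 614, 1228.
Check each in increasing order: 1118^1 ≡ 1118;  1118^2 ≡ 31;  1118^4 ≡ 961;  1118^307 ≡ 1228;  1118^614 ≡ 1.
Smallest exponent giving 1 is 614.

614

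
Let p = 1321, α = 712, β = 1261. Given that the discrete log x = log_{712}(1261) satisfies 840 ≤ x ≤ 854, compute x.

850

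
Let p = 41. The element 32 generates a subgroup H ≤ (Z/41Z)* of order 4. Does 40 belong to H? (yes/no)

yes

⟨32⟩ has order 4; its elements mod 41 are {1, 9, 32, 40}.
40 is in this set.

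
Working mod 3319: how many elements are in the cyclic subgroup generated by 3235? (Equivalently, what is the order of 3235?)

3318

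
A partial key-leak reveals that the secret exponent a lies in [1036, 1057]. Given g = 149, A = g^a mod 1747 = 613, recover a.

1043

Compute 149^1036 mod 1747 = 1688, then multiply by 149 repeatedly:
  149^1036=1688  149^1037=1691  149^1038=391  149^1039=608  149^1040=1495
  149^1041=886  149^1042=989  149^1043=613
Found 613 at exponent 1043.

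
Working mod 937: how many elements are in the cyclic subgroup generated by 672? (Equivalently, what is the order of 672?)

312

The order of 672 must divide p − 1 = 936 = 2^3 · 3^2 · 13.
Divisors: 1, 2, 3, 4, 6, 8, 9, 12, 13, 18, 24, 26, 36, 39, 52, 72, 78, 104, 117, 156, 234, 312, 468, 936.
Check each in increasing order: 672^1 ≡ 672;  672^2 ≡ 887;  672^3 ≡ 132;  672^4 ≡ 626;  672^6 ≡ 558;  672^8 ≡ 210;  672^9 ≡ 570;  672^12 ≡ 280;  672^13 ≡ 760;  672^18 ≡ 698;  672^24 ≡ 629;  672^26 ≡ 408;  672^36 ≡ 901;  672^39 ≡ 870;  672^52 ≡ 615;  672^72 ≡ 359;  672^78 ≡ 741;  672^104 ≡ 614;  672^117 ≡ 14;  672^156 ≡ 936;  672^234 ≡ 196;  672^312 ≡ 1.
Smallest exponent giving 1 is 312.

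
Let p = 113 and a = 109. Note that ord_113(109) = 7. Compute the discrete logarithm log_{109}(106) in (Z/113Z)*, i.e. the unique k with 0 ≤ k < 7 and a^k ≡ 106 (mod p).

5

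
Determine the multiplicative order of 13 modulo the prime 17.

4

The order of 13 must divide p − 1 = 16 = 2^4.
Divisors: 1, 2, 4, 8, 16.
Check each in increasing order: 13^1 ≡ 13;  13^2 ≡ 16;  13^4 ≡ 1.
Smallest exponent giving 1 is 4.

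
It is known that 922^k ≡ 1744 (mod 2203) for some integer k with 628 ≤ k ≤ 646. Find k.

Compute 922^628 mod 2203 = 690, then multiply by 922 repeatedly:
  922^628=690  922^629=1716  922^630=398  922^631=1258  922^632=1098
  922^633=1179  922^634=959  922^635=795  922^636=1594  922^637=267
  922^638=1641  922^639=1744
Found 1744 at exponent 639.

639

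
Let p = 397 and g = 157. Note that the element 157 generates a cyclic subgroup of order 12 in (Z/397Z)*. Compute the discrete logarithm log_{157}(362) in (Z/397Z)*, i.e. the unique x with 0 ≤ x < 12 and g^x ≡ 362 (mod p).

Successive powers of 157 modulo 397:
  157^0=1  157^1=157  157^2=35  157^3=334  157^4=34  157^5=177
  157^6=396  157^7=240  157^8=362
So 157^8 ≡ 362 (mod 397), giving x = 8.

8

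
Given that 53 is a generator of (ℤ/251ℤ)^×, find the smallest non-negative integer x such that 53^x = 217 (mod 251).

128

Baby-step giant-step with m = ceil(sqrt(250)) = 16.
Baby table (53^j mod 251 for j=0..15):
  0:1  1:53  2:48  3:34  4:45  5:126  6:152  7:24
  8:17  9:148  10:63  11:76  12:12  13:134  14:74  15:157
Giant step factor: 53^(-16) ≡ 218 (mod 251).
Scan 217·218^i mod 251 for i = 0, 1, …:
  i=0: 217   i=1: 118   i=2: 122   i=3: 241
  i=4: 79   i=5: 154   i=6: 189   i=7: 38
  i=8: 1
Match at i=8, j=0: x = 8·16 + 0 = 128.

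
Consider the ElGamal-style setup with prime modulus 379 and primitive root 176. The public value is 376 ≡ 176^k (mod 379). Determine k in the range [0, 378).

Baby-step giant-step with m = ceil(sqrt(378)) = 20.
Baby table (176^j mod 379 for j=0..19):
  0:1  1:176  2:277  3:240  4:171  5:155  6:371  7:108
  8:58  9:354  10:148  11:276  12:64  13:273  14:294  15:200
  16:332  17:66  18:246  19:90
Giant step factor: 176^(-20) ≡ 34 (mod 379).
Scan 376·34^i mod 379 for i = 0, 1, …:
  i=0: 376   i=1: 277
Match at i=1, j=2: k = 1·20 + 2 = 22.

22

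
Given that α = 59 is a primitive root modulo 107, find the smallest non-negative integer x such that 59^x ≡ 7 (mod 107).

103

Baby-step giant-step with m = ceil(sqrt(106)) = 11.
Baby table (59^j mod 107 for j=0..10):
  0:1  1:59  2:57  3:46  4:39  5:54  6:83  7:82
  8:23  9:73  10:27
Giant step factor: 59^(-11) ≡ 98 (mod 107).
Scan 7·98^i mod 107 for i = 0, 1, …:
  i=0: 7   i=1: 44   i=2: 32   i=3: 33
  i=4: 24   i=5: 105   i=6: 18   i=7: 52
  i=8: 67   i=9: 39
Match at i=9, j=4: x = 9·11 + 4 = 103.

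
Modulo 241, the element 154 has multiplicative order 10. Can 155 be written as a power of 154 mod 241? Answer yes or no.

no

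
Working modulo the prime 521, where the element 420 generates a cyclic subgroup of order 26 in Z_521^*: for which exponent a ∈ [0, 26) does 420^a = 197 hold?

5

Successive powers of 420 modulo 521:
  420^0=1  420^1=420  420^2=302  420^3=237  420^4=29  420^5=197
So 420^5 ≡ 197 (mod 521), giving a = 5.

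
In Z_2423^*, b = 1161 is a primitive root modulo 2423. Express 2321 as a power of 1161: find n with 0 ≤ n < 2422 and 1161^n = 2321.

2169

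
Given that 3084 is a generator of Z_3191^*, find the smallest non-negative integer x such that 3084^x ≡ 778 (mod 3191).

2002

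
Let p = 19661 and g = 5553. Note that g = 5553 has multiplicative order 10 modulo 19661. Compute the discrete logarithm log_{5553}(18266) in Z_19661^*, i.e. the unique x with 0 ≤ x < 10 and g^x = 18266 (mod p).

4

Successive powers of 5553 modulo 19661:
  5553^0=1  5553^1=5553  5553^2=7361  5553^3=414  5553^4=18266
So 5553^4 ≡ 18266 (mod 19661), giving x = 4.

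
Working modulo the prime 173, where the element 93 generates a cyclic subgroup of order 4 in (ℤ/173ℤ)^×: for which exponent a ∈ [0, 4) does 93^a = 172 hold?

Successive powers of 93 modulo 173:
  93^0=1  93^1=93  93^2=172
So 93^2 ≡ 172 (mod 173), giving a = 2.

2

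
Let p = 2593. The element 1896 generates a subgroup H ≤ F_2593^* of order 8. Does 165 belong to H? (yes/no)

no

⟨1896⟩ has order 8; its elements mod 2593 are {1, 625, 697, 918, 1675, 1896, 1968, 2592}.
165 is not in this set.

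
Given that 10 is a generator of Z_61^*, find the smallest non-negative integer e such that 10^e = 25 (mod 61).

28

Successive powers of 10 modulo 61:
  10^0=1  10^1=10  10^2=39  10^3=24  10^4=57  10^5=21
  10^6=27  10^7=26  10^8=16  10^9=38  10^10=14  10^11=18
  10^12=58  10^13=31  10^14=5  10^15=50  10^16=12  10^17=59
  10^18=41  10^19=44  10^20=13  10^21=8  10^22=19  10^23=7
  10^24=9  10^25=29  10^26=46  10^27=33  10^28=25
So 10^28 ≡ 25 (mod 61), giving e = 28.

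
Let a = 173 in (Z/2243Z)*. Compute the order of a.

The order of 173 must divide p − 1 = 2242 = 2 · 19 · 59.
Divisors: 1, 2, 19, 38, 59, 118, 1121, 2242.
Check each in increasing order: 173^1 ≡ 173;  173^2 ≡ 770;  173^19 ≡ 260;  173^38 ≡ 310;  173^59 ≡ 433;  173^118 ≡ 1320;  173^1121 ≡ 1.
Smallest exponent giving 1 is 1121.

1121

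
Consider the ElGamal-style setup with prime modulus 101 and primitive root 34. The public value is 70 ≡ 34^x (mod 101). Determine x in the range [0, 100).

14

Baby-step giant-step with m = ceil(sqrt(100)) = 10.
Baby table (34^j mod 101 for j=0..9):
  0:1  1:34  2:45  3:15  4:5  5:69  6:23  7:75
  8:25  9:42
Giant step factor: 34^(-10) ≡ 65 (mod 101).
Scan 70·65^i mod 101 for i = 0, 1, …:
  i=0: 70   i=1: 5
Match at i=1, j=4: x = 1·10 + 4 = 14.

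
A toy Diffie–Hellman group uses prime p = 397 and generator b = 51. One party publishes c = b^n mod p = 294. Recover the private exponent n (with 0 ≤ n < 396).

Baby-step giant-step with m = ceil(sqrt(396)) = 20.
Baby table (51^j mod 397 for j=0..19):
  0:1  1:51  2:219  3:53  4:321  5:94  6:30  7:339
  8:218  9:2  10:102  11:41  12:106  13:245  14:188  15:60
  16:281  17:39  18:4  19:204
Giant step factor: 51^(-20) ≡ 92 (mod 397).
Scan 294·92^i mod 397 for i = 0, 1, …:
  i=0: 294   i=1: 52   i=2: 20   i=3: 252
  i=4: 158   i=5: 244   i=6: 216   i=7: 22
  i=8: 39
Match at i=8, j=17: n = 8·20 + 17 = 177.

177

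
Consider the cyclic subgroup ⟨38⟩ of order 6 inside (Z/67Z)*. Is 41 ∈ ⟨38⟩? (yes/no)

no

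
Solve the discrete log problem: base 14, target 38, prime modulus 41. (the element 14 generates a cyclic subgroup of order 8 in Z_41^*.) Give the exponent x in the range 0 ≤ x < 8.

Successive powers of 14 modulo 41:
  14^0=1  14^1=14  14^2=32  14^3=38
So 14^3 ≡ 38 (mod 41), giving x = 3.

3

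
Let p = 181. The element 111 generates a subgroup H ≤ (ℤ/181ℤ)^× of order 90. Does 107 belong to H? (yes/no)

no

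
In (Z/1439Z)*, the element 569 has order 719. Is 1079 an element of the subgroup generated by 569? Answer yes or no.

1079 ∈ ⟨569⟩ iff 1079^719 ≡ 1 (mod 1439), since |⟨569⟩| = 719.
1079^719 mod 1439 = 1438.
Since 1438 ≠ 1, 1079 does not lie in the subgroup.

no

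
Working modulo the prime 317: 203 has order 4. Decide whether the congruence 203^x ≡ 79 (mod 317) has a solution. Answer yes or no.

no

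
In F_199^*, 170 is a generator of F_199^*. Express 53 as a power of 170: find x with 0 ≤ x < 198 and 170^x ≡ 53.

Baby-step giant-step with m = ceil(sqrt(198)) = 15.
Baby table (170^j mod 199 for j=0..14):
  0:1  1:170  2:45  3:88  4:35  5:179  6:182  7:95
  8:31  9:96  10:2  11:141  12:90  13:176  14:70
Giant step factor: 170^(-15) ≡ 194 (mod 199).
Scan 53·194^i mod 199 for i = 0, 1, …:
  i=0: 53   i=1: 133   i=2: 131   i=3: 141
Match at i=3, j=11: x = 3·15 + 11 = 56.

56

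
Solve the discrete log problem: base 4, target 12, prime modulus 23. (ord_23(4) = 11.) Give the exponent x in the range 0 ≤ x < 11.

Successive powers of 4 modulo 23:
  4^0=1  4^1=4  4^2=16  4^3=18  4^4=3  4^5=12
So 4^5 ≡ 12 (mod 23), giving x = 5.

5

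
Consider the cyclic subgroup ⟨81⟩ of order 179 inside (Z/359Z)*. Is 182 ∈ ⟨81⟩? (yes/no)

yes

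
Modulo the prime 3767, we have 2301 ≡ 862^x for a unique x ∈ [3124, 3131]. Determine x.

3130

Compute 862^3124 mod 3767 = 3678, then multiply by 862 repeatedly:
  862^3124=3678  862^3125=2389  862^3126=2536  862^3127=1172  862^3128=708
  862^3129=42  862^3130=2301
Found 2301 at exponent 3130.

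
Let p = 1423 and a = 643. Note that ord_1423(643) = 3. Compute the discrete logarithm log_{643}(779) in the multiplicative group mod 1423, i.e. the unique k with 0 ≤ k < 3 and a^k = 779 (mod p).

2

Successive powers of 643 modulo 1423:
  643^0=1  643^1=643  643^2=779
So 643^2 ≡ 779 (mod 1423), giving k = 2.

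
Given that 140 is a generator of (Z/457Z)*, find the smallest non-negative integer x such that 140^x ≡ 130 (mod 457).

332

Baby-step giant-step with m = ceil(sqrt(456)) = 22.
Baby table (140^j mod 457 for j=0..21):
  0:1  1:140  2:406  3:172  4:316  5:368  6:336  7:426
  8:230  9:210  10:152  11:258  12:17  13:95  14:47  15:182
  16:345  17:315  18:228  19:387  20:254  21:371
Giant step factor: 140^(-22) ≡ 188 (mod 457).
Scan 130·188^i mod 457 for i = 0, 1, …:
  i=0: 130   i=1: 219   i=2: 42   i=3: 127
  i=4: 112   i=5: 34   i=6: 451   i=7: 243
  i=8: 441   i=9: 191     …   i=14: 289
  i=15: 406
Match at i=15, j=2: x = 15·22 + 2 = 332.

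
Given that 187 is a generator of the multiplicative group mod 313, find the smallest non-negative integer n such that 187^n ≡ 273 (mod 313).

177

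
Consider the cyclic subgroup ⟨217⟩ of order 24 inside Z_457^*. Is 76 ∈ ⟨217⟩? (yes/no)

⟨217⟩ has order 24; its elements mod 457 are {1, 18, 70, 109, 111, 127, 133, 134, 139, 170, 207, 217, 240, 250, 287, 318, 323, 324, 330, 346, 348, 387, 439, 456}.
76 is not in this set.

no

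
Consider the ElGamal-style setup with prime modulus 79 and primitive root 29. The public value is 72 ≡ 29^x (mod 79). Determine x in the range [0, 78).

Baby-step giant-step with m = ceil(sqrt(78)) = 9.
Baby table (29^j mod 79 for j=0..8):
  0:1  1:29  2:51  3:57  4:73  5:63  6:10  7:53
  8:36
Giant step factor: 29^(-9) ≡ 14 (mod 79).
Scan 72·14^i mod 79 for i = 0, 1, …:
  i=0: 72   i=1: 60   i=2: 50   i=3: 68
  i=4: 4   i=5: 56   i=6: 73
Match at i=6, j=4: x = 6·9 + 4 = 58.

58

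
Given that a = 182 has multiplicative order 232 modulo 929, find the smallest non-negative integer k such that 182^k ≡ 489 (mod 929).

30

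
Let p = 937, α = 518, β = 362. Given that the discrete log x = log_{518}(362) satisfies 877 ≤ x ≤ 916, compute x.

Compute 518^877 mod 937 = 868, then multiply by 518 repeatedly:
  518^877=868  518^878=801  518^879=764  518^880=338  518^881=802
  518^882=345  518^883=680  518^884=865  518^885=184  518^886=675
  518^887=149  518^888=348  518^889=360  518^890=17  518^891=373
  518^892=192  518^893=134  518^894=74  518^895=852  518^896=9
  518^897=914  518^898=267  518^899=567  518^900=425  518^901=892
  518^902=115  518^903=539  518^904=913  518^905=686  518^906=225
  518^907=362
Found 362 at exponent 907.

907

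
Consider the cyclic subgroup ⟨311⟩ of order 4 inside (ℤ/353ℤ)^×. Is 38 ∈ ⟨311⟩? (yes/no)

no

⟨311⟩ has order 4; its elements mod 353 are {1, 42, 311, 352}.
38 is not in this set.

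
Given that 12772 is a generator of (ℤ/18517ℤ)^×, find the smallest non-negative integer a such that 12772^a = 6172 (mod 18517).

Baby-step giant-step with m = ceil(sqrt(18516)) = 137.
Baby table (12772^j mod 18517 for j=0..136):
  0:1  1:12772  2:7731  3:7688  4:14002  5:14875  6:17597  7:8055
  8:16525  9:534  10:5992  11:17580  12:13135  13:14717  14:17974  15:8679
  16:5426  17:10258  18:7401  19:14804  20:18118  21:14664  22:7670  23:6310
  24:5336  25:8832  26:15257  27:8013  28:17094  29:9138  30:16402  31:3523
  32:17963  33:16323  34:12970  35:18275  36:1515  37:17832  38:9721  39:127
  40:11065  41:436  42:13492  43:622  44:391  45:12779  46:4550  47:6254
  48:12267  49:1787  50:10620  51:1615  52:17359  53:5107  54:9730  55:3973
  56:6576  57:14077  58:9891  59:4878  60:10628  61:11206  62:5139  63:11060
  64:10644  65:11871  66:17733  67:4449  68:12472  69:9150  70:3013  71:3710
  72:17634  73:17694  74:6300  75:7235  76:5590  77:12445  78:16129  79:16480
  80:18338  81:9920  82:4926  83:12623  84:11954  85:3823  86:16544  87:2481
  88:4745  89:15516  90:1418  91:1070  92:494  93:13588  94:4612  95:1887
  96:10147  97:15518  98:8445  99:16532  100:15870  101:4558  102:15845  103:47
  104:7740  105:11534  106:9513  107:9999  108:13996  109:12311  110:8245  111:17478
  112:6581  113:3869  114:11512  115:6284  116:6570  117:11513  118:539  119:14301
  120:684  121:14541  122:10659  123:18281  124:4079  125:8667  126:298  127:10071
  128:7730  129:13433  130:6271  131:7187  132:3595  133:11697  134:17445  135:10996
  136:7984
Giant step factor: 12772^(-137) ≡ 7364 (mod 18517).
Scan 6172·7364^i mod 18517 for i = 0, 1, …:
  i=0: 6172   i=1: 9890   i=2: 2599   i=3: 10975
  i=4: 11712   i=5: 13499   i=6: 7380   i=7: 17442
  i=8: 8976   i=9: 12091     …   i=16: 15190
  i=17: 16480
Match at i=17, j=79: a = 17·137 + 79 = 2408.

2408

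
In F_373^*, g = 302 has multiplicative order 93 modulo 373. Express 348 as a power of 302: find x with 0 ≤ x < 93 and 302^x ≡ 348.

79

Baby-step giant-step with m = ceil(sqrt(93)) = 10.
Baby table (302^j mod 373 for j=0..9):
  0:1  1:302  2:192  3:169  4:310  5:370  6:213  7:170
  8:239  9:189
Giant step factor: 302^(-10) ≡ 83 (mod 373).
Scan 348·83^i mod 373 for i = 0, 1, …:
  i=0: 348   i=1: 163   i=2: 101   i=3: 177
  i=4: 144   i=5: 16   i=6: 209   i=7: 189
Match at i=7, j=9: x = 7·10 + 9 = 79.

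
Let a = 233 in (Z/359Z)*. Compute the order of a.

179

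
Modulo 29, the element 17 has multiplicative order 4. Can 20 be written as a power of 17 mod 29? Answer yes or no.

⟨17⟩ has order 4; its elements mod 29 are {1, 12, 17, 28}.
20 is not in this set.

no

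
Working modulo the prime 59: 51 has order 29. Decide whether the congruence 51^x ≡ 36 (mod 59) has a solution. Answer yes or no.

yes

36 ∈ ⟨51⟩ iff 36^29 ≡ 1 (mod 59), since |⟨51⟩| = 29.
36^29 mod 59 = 1.
Since 1 = 1, 36 lies in the subgroup.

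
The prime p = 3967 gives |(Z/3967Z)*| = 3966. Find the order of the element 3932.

The order of 3932 must divide p − 1 = 3966 = 2 · 3 · 661.
Divisors: 1, 2, 3, 6, 661, 1322, 1983, 3966.
Check each in increasing order: 3932^1 ≡ 3932;  3932^2 ≡ 1225;  3932^3 ≡ 762;  3932^6 ≡ 1462;  3932^661 ≡ 888;  3932^1322 ≡ 3078;  3932^1983 ≡ 1.
Smallest exponent giving 1 is 1983.

1983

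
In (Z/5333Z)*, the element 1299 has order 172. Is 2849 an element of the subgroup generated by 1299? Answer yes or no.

no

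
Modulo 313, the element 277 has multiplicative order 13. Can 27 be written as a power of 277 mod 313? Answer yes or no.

yes

27 ∈ ⟨277⟩ iff 27^13 ≡ 1 (mod 313), since |⟨277⟩| = 13.
27^13 mod 313 = 1.
Since 1 = 1, 27 lies in the subgroup.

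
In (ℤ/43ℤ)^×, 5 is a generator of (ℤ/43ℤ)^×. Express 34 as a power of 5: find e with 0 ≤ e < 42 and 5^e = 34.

11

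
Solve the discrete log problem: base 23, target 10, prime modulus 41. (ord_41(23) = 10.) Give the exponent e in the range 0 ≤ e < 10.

8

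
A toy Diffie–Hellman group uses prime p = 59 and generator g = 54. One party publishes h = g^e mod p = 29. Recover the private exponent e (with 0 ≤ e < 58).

24

Successive powers of 54 modulo 59:
  54^0=1  54^1=54  54^2=25  54^3=52  54^4=35  54^5=2
  54^6=49  54^7=50  54^8=45  54^9=11  54^10=4  54^11=39
  54^12=41  54^13=31  54^14=22  54^15=8  54^16=19  54^17=23
  54^18=3  54^19=44  54^20=16  54^21=38  54^22=46  54^23=6
  54^24=29
So 54^24 ≡ 29 (mod 59), giving e = 24.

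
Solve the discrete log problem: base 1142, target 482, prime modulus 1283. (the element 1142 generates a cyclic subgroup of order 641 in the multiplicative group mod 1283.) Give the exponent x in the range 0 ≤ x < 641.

Baby-step giant-step with m = ceil(sqrt(641)) = 26.
Baby table (1142^j mod 1283 for j=0..25):
  0:1  1:1142  2:636  3:134  4:351  5:546  6:1277  7:846
  8:33  9:479  10:460  11:573  12:36  13:56  14:1085  15:975
  16:1089  17:411  18:1067  19:947  20:1188  21:565  22:1164  23:100
  24:13  25:733
Giant step factor: 1142^(-26) ≡ 637 (mod 1283).
Scan 482·637^i mod 1283 for i = 0, 1, …:
  i=0: 482   i=1: 397   i=2: 138   i=3: 662
  i=4: 870   i=5: 1217   i=6: 297   i=7: 588
  i=8: 1203   i=9: 360     …   i=21: 429
  i=22: 1277
Match at i=22, j=6: x = 22·26 + 6 = 578.

578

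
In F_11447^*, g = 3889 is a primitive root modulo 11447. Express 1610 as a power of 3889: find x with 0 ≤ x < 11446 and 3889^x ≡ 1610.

8705

Baby-step giant-step with m = ceil(sqrt(11446)) = 107.
Baby table (3889^j mod 11447 for j=0..106):
  0:1  1:3889  2:2834  3:9412  4:7209  5:2098  6:8858  7:4739
  8:301  9:2995  10:5956  11:5603  12:6426  13:1913  14:10554  15:7011
  16:10472  17:8629  18:7024  19:3794  20:11130  21:3463  22:5935  23:4063
  24:4147  25:10307  26:7976  27:8741  28:7606  29:686  30:703  31:9581
  32:524  33:270  34:8353  35:9678  36:6  37:440  38:5557  39:10684
  40:8913  41:1141  42:7360  43:5540  44:1806  45:6523  46:1395  47:10724
  48:4215  49:31  50:6089  51:7725  52:5597  53:5986  54:7803  55:11317
  56:9545  57:9331  58:1269  59:1484  60:1988  61:4607  62:2068  63:6658
  64:11295  65:4116  66:4218  67:251  68:3144  69:1620  70:4330  71:833
  72:36  73:2640  74:10448  75:6869  76:7690  77:6846  78:9819  79:10346
  80:10836  81:4797  82:8370  83:7109  84:2396  85:186  86:2193  87:562
  88:10688  89:1575  90:1030  91:10667  92:35  93:10198  94:7614  95:8904
  96:481  97:4748  98:961  99:5607  100:10535  101:1802  102:2414  103:1506
  104:7417  105:9720  106:3086
Giant step factor: 3889^(-107) ≡ 71 (mod 11447).
Scan 1610·71^i mod 11447 for i = 0, 1, …:
  i=0: 1610   i=1: 11287   i=2: 87   i=3: 6177
  i=4: 3581   i=5: 2417   i=6: 11349   i=7: 4489
  i=8: 9650   i=9: 9777     …   i=80: 3464
  i=81: 5557
Match at i=81, j=38: x = 81·107 + 38 = 8705.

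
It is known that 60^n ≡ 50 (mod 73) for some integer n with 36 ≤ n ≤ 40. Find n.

38

Compute 60^36 mod 73 = 72, then multiply by 60 repeatedly:
  60^36=72  60^37=13  60^38=50
Found 50 at exponent 38.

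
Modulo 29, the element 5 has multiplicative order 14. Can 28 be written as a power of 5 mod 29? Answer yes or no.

28 ∈ ⟨5⟩ iff 28^14 ≡ 1 (mod 29), since |⟨5⟩| = 14.
28^14 mod 29 = 1.
Since 1 = 1, 28 lies in the subgroup.

yes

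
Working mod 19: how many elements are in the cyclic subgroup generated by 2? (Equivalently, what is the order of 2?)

18

The order of 2 must divide p − 1 = 18 = 2 · 3^2.
Divisors: 1, 2, 3, 6, 9, 18.
Check each in increasing order: 2^1 ≡ 2;  2^2 ≡ 4;  2^3 ≡ 8;  2^6 ≡ 7;  2^9 ≡ 18;  2^18 ≡ 1.
Smallest exponent giving 1 is 18.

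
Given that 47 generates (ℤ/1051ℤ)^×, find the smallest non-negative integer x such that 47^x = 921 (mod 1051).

685

Baby-step giant-step with m = ceil(sqrt(1050)) = 33.
Baby table (47^j mod 1051 for j=0..32):
  0:1  1:47  2:107  3:825  4:939  5:1042  6:628  7:88
  8:983  9:1008  10:81  11:654  12:259  13:612  14:387  15:322
  16:420  17:822  18:798  19:721  20:255  21:424  22:1010  23:175
  24:868  25:858  26:388  27:369  28:527  29:596  30:686  31:712
  32:883
Giant step factor: 47^(-33) ≡ 1012 (mod 1051).
Scan 921·1012^i mod 1051 for i = 0, 1, …:
  i=0: 921   i=1: 866   i=2: 909   i=3: 283
  i=4: 524   i=5: 584   i=6: 346   i=7: 169
  i=8: 766   i=9: 605     …   i=19: 1029
  i=20: 858
Match at i=20, j=25: x = 20·33 + 25 = 685.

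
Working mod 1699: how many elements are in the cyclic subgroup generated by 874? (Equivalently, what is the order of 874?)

1698

The order of 874 must divide p − 1 = 1698 = 2 · 3 · 283.
Divisors: 1, 2, 3, 6, 283, 566, 849, 1698.
Check each in increasing order: 874^1 ≡ 874;  874^2 ≡ 1025;  874^3 ≡ 477;  874^6 ≡ 1562;  874^283 ≡ 1302;  874^566 ≡ 1301;  874^849 ≡ 1698;  874^1698 ≡ 1.
Smallest exponent giving 1 is 1698.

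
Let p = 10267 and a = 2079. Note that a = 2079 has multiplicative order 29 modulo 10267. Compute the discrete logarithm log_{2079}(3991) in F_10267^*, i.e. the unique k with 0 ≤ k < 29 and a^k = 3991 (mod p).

16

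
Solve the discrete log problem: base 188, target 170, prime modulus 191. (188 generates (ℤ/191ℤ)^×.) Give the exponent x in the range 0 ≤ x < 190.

Baby-step giant-step with m = ceil(sqrt(190)) = 14.
Baby table (188^j mod 191 for j=0..13):
  0:1  1:188  2:9  3:164  4:81  5:139  6:156  7:105
  8:67  9:181  10:30  11:101  12:79  13:145
Giant step factor: 188^(-14) ≡ 18 (mod 191).
Scan 170·18^i mod 191 for i = 0, 1, …:
  i=0: 170   i=1: 4   i=2: 72   i=3: 150
  i=4: 26   i=5: 86   i=6: 20   i=7: 169
  i=8: 177   i=9: 130   i=10: 48   i=11: 100
  i=12: 81
Match at i=12, j=4: x = 12·14 + 4 = 172.

172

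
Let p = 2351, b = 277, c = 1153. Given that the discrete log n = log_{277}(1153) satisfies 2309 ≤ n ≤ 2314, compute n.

2313

Compute 277^2309 mod 2351 = 2265, then multiply by 277 repeatedly:
  277^2309=2265  277^2310=2039  277^2311=563  277^2312=785  277^2313=1153
Found 1153 at exponent 2313.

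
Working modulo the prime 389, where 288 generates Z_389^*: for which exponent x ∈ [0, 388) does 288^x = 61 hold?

85

Baby-step giant-step with m = ceil(sqrt(388)) = 20.
Baby table (288^j mod 389 for j=0..19):
  0:1  1:288  2:87  3:160  4:178  5:305  6:315  7:83
  8:175  9:219  10:54  11:381  12:30  13:82  14:276  15:132
  16:283  17:203  18:114  19:156
Giant step factor: 288^(-20) ≡ 129 (mod 389).
Scan 61·129^i mod 389 for i = 0, 1, …:
  i=0: 61   i=1: 89   i=2: 200   i=3: 126
  i=4: 305
Match at i=4, j=5: x = 4·20 + 5 = 85.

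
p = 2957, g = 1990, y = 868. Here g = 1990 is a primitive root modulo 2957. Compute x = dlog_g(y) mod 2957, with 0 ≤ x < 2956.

1728

Baby-step giant-step with m = ceil(sqrt(2956)) = 55.
Baby table (1990^j mod 2957 for j=0..54):
  0:1  1:1990  2:677  3:1795  4:2951  5:2845  6:1852  7:1058
  8:36  9:672  10:716  11:2523  12:2741  13:1882  14:1618  15:2604
  16:1296  17:536  18:2120  19:2118  20:1095  21:2698  22:2065  23:2077
  24:2301  25:1554  26:2395  27:2323  28:979  29:2504  30:415  31:847
  32:40  33:2718  34:467  35:832  36:2717  37:1434  38:155  39:922
  40:1440  41:267  42:2027  43:382  44:231  45:1355  46:2623  47:665
  48:1571  49:741  50:2004  51:1924  52:2402  53:1468  54:2761
Giant step factor: 1990^(-55) ≡ 2780 (mod 2957).
Scan 868·2780^i mod 2957 for i = 0, 1, …:
  i=0: 868   i=1: 128   i=2: 1000   i=3: 420
  i=4: 2542   i=5: 2487   i=6: 394   i=7: 1230
  i=8: 1108   i=9: 2003     …   i=30: 1425
  i=31: 2077
Match at i=31, j=23: x = 31·55 + 23 = 1728.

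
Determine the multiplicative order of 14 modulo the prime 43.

21

The order of 14 must divide p − 1 = 42 = 2 · 3 · 7.
Divisors: 1, 2, 3, 6, 7, 14, 21, 42.
Check each in increasing order: 14^1 ≡ 14;  14^2 ≡ 24;  14^3 ≡ 35;  14^6 ≡ 21;  14^7 ≡ 36;  14^14 ≡ 6;  14^21 ≡ 1.
Smallest exponent giving 1 is 21.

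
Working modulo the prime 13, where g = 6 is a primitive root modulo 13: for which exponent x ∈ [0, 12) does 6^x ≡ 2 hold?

5

Successive powers of 6 modulo 13:
  6^0=1  6^1=6  6^2=10  6^3=8  6^4=9  6^5=2
So 6^5 ≡ 2 (mod 13), giving x = 5.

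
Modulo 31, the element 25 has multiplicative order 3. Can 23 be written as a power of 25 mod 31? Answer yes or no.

no

⟨25⟩ has order 3; its elements mod 31 are {1, 5, 25}.
23 is not in this set.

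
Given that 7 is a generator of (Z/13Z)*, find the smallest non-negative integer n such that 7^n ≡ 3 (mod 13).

8

Successive powers of 7 modulo 13:
  7^0=1  7^1=7  7^2=10  7^3=5  7^4=9  7^5=11
  7^6=12  7^7=6  7^8=3
So 7^8 ≡ 3 (mod 13), giving n = 8.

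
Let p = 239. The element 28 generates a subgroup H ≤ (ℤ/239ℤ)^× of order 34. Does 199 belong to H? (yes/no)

yes

199 ∈ ⟨28⟩ iff 199^34 ≡ 1 (mod 239), since |⟨28⟩| = 34.
199^34 mod 239 = 1.
Since 1 = 1, 199 lies in the subgroup.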